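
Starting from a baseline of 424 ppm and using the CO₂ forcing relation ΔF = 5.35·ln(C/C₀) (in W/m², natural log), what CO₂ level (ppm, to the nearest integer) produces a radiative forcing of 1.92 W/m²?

Set 5.35 ln(C/424) = 1.92, so ln(C/424) = 1.92/5.35 = 0.35888.
Then C/424 = e^0.35888 = 1.43172, giving C = 424 × 1.43172 = 607.05 ppm.

C ≈ 607 ppm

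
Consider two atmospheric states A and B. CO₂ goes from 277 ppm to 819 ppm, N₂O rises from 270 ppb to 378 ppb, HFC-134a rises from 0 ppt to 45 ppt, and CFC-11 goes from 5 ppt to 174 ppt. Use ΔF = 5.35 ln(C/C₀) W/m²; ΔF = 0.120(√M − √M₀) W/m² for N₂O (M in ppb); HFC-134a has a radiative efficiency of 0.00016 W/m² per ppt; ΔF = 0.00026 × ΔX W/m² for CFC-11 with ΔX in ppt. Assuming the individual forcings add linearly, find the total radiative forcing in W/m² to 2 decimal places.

ΔF = 6.21 W/m²

CO₂: 5.35 × ln(819/277) = 5.35 × ln(2.95668) = 5.35 × 1.08407 = 5.7998 W/m².
N₂O: 0.120 × (√378 − √270) = 0.120 × (19.4422 − 16.4317) = 0.120 × 3.0105 = 0.3613 W/m².
HFC-134a: ΔF = 0.00016 × (45 − 0) = 0.00016 × 45 = 0.0072 W/m².
CFC-11: ΔF = 0.00026 × (174 − 5) = 0.00026 × 169 = 0.0439 W/m².
Total ΔF = 5.7998 + 0.3613 + 0.0072 + 0.0439 = 6.2122 W/m².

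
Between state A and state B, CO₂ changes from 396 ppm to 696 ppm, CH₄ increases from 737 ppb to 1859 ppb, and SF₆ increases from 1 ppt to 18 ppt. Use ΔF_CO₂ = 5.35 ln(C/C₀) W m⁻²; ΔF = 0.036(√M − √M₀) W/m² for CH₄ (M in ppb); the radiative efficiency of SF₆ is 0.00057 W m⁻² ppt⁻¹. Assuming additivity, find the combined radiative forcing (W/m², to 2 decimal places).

ΔF = 3.60 W/m²

CO₂: 5.35 × ln(696/396) = 5.35 × ln(1.75758) = 5.35 × 0.56394 = 3.0171 W/m².
CH₄: 0.036 × (√1859 − √737) = 0.036 × (43.1161 − 27.1477) = 0.036 × 15.9684 = 0.5749 W/m².
SF₆: ΔF = 0.00057 × (18 − 1) = 0.00057 × 17 = 0.0097 W/m².
Total ΔF = 3.0171 + 0.5749 + 0.0097 = 3.6017 W/m².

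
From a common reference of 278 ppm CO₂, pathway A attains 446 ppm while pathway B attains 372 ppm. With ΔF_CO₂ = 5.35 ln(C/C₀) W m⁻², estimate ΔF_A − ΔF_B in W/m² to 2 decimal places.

ΔF_A − ΔF_B = 0.97 W/m²

ΔF_A = 5.35 ln(446/278) = 5.35 × 0.47270 = 2.5289 W/m².
ΔF_B = 5.35 ln(372/278) = 5.35 × 0.29127 = 1.5583 W/m².
Difference: 2.5289 − 1.5583 = 0.9706 W/m².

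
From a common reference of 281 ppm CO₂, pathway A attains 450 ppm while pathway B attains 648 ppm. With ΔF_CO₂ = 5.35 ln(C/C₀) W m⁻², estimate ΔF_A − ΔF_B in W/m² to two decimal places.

ΔF_A − ΔF_B = -1.95 W/m²

ΔF_A = 5.35 ln(450/281) = 5.35 × 0.47089 = 2.5193 W/m².
ΔF_B = 5.35 ln(648/281) = 5.35 × 0.83554 = 4.4701 W/m².
Difference: 2.5193 − 4.4701 = -1.9508 W/m².
(Equivalently, ΔF_A − ΔF_B = 5.35 ln(450/648) = 5.35 × -0.36464 = -1.9508 W/m².)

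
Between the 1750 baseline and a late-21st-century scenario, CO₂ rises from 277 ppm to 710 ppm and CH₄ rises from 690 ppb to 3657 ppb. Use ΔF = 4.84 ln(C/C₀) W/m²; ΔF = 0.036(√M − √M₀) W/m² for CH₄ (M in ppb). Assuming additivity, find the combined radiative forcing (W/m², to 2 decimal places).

CO₂: 4.84 × ln(710/277) = 4.84 × ln(2.56318) = 4.84 × 0.94125 = 4.5557 W/m².
CH₄: 0.036 × (√3657 − √690) = 0.036 × (60.4731 − 26.2679) = 0.036 × 34.2052 = 1.2314 W/m².
Total ΔF = 4.5557 + 1.2314 = 5.7871 W/m².

ΔF = 5.79 W/m²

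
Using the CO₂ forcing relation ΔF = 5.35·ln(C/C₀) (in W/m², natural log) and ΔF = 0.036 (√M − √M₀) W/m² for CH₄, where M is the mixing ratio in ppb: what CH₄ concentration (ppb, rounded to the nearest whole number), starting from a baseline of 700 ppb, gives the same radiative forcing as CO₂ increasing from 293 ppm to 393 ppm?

M ≈ 4913 ppb

CO₂ forcing: 5.35 × ln(393/293) = 5.35 × 0.293637 = 1.57096 W/m².
Set 0.036(√M − √700) = 1.57096: √M = 1.57096/0.036 + √700 = 43.6378 + 26.4575 = 70.0953.
M = (70.0953)² = 4913.35 ppb.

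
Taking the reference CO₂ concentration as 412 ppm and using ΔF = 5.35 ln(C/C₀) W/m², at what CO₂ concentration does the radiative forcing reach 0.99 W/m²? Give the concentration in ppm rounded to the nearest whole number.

Set 5.35 ln(C/412) = 0.99, so ln(C/412) = 0.99/5.35 = 0.18505.
Then C/412 = e^0.18505 = 1.20328, giving C = 412 × 1.20328 = 495.75 ppm.

C ≈ 496 ppm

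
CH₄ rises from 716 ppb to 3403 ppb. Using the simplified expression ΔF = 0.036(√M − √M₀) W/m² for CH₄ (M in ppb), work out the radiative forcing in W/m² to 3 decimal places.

ΔF = 1.137 W/m²

CH₄: 0.036 × (√3403 − √716) = 0.036 × (58.3352 − 26.7582) = 0.036 × 31.5770 = 1.1368 W/m².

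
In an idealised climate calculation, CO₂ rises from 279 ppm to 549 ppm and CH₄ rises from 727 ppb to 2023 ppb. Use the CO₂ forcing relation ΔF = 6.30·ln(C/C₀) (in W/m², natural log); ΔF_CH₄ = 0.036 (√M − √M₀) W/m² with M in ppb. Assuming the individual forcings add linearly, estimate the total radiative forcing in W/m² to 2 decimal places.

CO₂: 6.30 × ln(549/279) = 6.30 × ln(1.96774) = 6.30 × 0.67689 = 4.2644 W/m².
CH₄: 0.036 × (√2023 − √727) = 0.036 × (44.9778 − 26.9629) = 0.036 × 18.0149 = 0.6485 W/m².
Total ΔF = 4.2644 + 0.6485 = 4.9129 W/m².

ΔF = 4.91 W/m²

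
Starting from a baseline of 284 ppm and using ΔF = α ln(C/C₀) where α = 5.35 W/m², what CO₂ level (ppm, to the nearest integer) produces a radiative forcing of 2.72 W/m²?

Set 5.35 ln(C/284) = 2.72, so ln(C/284) = 2.72/5.35 = 0.50841.
Then C/284 = e^0.50841 = 1.66265, giving C = 284 × 1.66265 = 472.19 ppm.

C ≈ 472 ppm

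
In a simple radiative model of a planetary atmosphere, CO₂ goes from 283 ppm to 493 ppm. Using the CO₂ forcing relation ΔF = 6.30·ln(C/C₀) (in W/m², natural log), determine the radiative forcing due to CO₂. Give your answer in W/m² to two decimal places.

ΔF = 3.50 W/m²

CO₂: 6.30 × ln(493/283) = 6.30 × ln(1.74205) = 6.30 × 0.55506 = 3.4969 W/m².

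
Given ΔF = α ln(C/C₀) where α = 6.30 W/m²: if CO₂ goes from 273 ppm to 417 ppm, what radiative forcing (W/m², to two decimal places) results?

CO₂ absorption bands are partially saturated, so forcing scales with the logarithm of the concentration ratio.
CO₂: 6.30 × ln(417/273) = 6.30 × ln(1.52747) = 6.30 × 0.42361 = 2.6687 W/m².

ΔF = 2.67 W/m²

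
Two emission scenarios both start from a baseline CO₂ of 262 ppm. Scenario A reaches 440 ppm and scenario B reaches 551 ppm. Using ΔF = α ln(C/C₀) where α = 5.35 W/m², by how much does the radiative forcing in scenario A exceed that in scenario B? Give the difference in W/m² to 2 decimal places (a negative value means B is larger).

ΔF_A = 5.35 ln(440/262) = 5.35 × 0.51843 = 2.7736 W/m².
ΔF_B = 5.35 ln(551/262) = 5.35 × 0.74339 = 3.9771 W/m².
Difference: 2.7736 − 3.9771 = -1.2035 W/m².
(Equivalently, ΔF_A − ΔF_B = 5.35 ln(440/551) = 5.35 × -0.22496 = -1.2035 W/m².)

ΔF_A − ΔF_B = -1.20 W/m²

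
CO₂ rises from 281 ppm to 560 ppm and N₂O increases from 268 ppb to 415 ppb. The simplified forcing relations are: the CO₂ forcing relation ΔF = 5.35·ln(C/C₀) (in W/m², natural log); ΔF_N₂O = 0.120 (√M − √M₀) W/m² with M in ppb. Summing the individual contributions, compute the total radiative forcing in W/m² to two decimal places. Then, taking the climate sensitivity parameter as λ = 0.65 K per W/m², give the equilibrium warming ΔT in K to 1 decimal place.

CO₂: 5.35 × ln(560/281) = 5.35 × ln(1.99288) = 5.35 × 0.68958 = 3.6893 W/m².
N₂O: 0.120 × (√415 − √268) = 0.120 × (20.3715 − 16.3707) = 0.120 × 4.0008 = 0.4801 W/m².
Total ΔF = 3.6893 + 0.4801 = 4.1694 W/m².
ΔT = λ ΔF = 0.65 × 4.17 = 2.7105 K.

ΔF = 4.17 W/m²; ΔT = 2.7 K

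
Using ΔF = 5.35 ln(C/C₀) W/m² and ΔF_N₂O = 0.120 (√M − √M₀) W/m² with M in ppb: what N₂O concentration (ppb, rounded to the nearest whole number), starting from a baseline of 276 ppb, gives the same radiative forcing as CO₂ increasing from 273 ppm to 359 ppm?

M ≈ 831 ppb

CO₂ forcing: 5.35 × ln(359/273) = 5.35 × 0.273851 = 1.46510 W/m².
Set 0.120(√M − √276) = 1.46510: √M = 1.46510/0.120 + √276 = 12.2092 + 16.6132 = 28.8224.
M = (28.8224)² = 830.73 ppb.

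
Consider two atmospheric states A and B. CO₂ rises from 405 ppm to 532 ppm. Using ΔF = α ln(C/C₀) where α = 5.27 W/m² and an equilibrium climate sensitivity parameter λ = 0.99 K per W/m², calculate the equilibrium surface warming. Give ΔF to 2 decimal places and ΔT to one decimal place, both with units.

CO₂: 5.27 × ln(532/405) = 5.27 × ln(1.31358) = 5.27 × 0.27276 = 1.4374 W/m².
ΔT = λ ΔF = 0.99 × 1.44 = 1.4256 K.

ΔF = 1.44 W/m²; ΔT = 1.4 K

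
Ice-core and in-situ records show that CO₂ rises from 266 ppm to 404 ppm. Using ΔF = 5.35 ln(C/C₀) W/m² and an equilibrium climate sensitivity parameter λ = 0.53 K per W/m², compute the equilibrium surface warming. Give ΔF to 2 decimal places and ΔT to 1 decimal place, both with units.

ΔF = 2.24 W/m²; ΔT = 1.2 K

CO₂: 5.35 × ln(404/266) = 5.35 × ln(1.51880) = 5.35 × 0.41792 = 2.2359 W/m².
ΔT = λ ΔF = 0.53 × 2.24 = 1.1872 K.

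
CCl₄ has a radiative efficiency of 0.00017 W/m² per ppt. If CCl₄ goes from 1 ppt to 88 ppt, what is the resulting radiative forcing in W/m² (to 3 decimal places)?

CCl₄: ΔF = 0.00017 × (88 − 1) = 0.00017 × 87 = 0.0148 W/m².

ΔF = 0.015 W/m²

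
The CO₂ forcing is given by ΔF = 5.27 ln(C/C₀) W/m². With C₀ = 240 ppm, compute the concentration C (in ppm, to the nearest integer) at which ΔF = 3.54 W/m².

C ≈ 470 ppm

Set 5.27 ln(C/240) = 3.54, so ln(C/240) = 3.54/5.27 = 0.67173.
Then C/240 = e^0.67173 = 1.95762, giving C = 240 × 1.95762 = 469.83 ppm.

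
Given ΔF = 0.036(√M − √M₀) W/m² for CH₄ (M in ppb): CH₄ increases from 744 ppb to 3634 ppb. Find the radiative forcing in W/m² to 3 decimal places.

CH₄: 0.036 × (√3634 − √744) = 0.036 × (60.2827 − 27.2764) = 0.036 × 33.0063 = 1.1882 W/m².

ΔF = 1.188 W/m²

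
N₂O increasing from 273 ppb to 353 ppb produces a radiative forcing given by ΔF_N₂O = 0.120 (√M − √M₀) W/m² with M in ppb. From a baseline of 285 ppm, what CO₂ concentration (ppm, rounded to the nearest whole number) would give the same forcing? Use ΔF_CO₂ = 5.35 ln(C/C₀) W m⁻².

C ≈ 300 ppm

N₂O forcing: 0.120 × (√353 − √273) = 0.120 × (18.7883 − 16.5227) = 0.120 × 2.2656 = 0.27187 W/m².
Set 5.35 ln(C/285) = 0.27187: ln(C/285) = 0.27187/5.35 = 0.05082, so C = 285 × e^0.05082 = 285 × 1.05213 = 299.86 ppm.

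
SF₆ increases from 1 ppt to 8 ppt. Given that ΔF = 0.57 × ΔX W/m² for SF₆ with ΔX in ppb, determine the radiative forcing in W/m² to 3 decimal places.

ΔF = 0.004 W/m²

SF₆: Δ = 8 − 1 = 7 ppt = 0.007 ppb; ΔF = 0.57 × 0.007 = 0.0040 W/m².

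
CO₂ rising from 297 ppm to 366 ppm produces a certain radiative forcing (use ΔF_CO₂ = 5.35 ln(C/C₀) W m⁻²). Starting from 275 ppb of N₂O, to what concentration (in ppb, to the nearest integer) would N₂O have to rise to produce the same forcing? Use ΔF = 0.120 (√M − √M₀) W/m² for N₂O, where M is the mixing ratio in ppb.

CO₂ forcing: 5.35 × ln(366/297) = 5.35 × 0.208901 = 1.11762 W/m².
Set 0.120(√M − √275) = 1.11762: √M = 1.11762/0.120 + √275 = 9.3135 + 16.5831 = 25.8966.
M = (25.8966)² = 670.63 ppb.

M ≈ 671 ppb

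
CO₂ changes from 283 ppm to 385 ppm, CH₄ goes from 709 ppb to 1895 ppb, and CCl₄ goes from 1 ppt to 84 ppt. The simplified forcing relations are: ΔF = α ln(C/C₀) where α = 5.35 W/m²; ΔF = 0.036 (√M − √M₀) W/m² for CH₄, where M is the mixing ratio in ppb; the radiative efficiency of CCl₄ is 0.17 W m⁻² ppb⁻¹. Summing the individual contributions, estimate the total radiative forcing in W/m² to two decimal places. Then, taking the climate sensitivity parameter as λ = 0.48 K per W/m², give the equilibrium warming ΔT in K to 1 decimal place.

CO₂: 5.35 × ln(385/283) = 5.35 × ln(1.36042) = 5.35 × 0.30779 = 1.6467 W/m².
CH₄: 0.036 × (√1895 − √709) = 0.036 × (43.5316 − 26.6271) = 0.036 × 16.9045 = 0.6086 W/m².
CCl₄: Δ = 84 − 1 = 83 ppt = 0.083 ppb; ΔF = 0.17 × 0.083 = 0.0141 W/m².
Total ΔF = 1.6467 + 0.6086 + 0.0141 = 2.2694 W/m².
ΔT = λ ΔF = 0.48 × 2.27 = 1.0896 K.

ΔF = 2.27 W/m²; ΔT = 1.1 K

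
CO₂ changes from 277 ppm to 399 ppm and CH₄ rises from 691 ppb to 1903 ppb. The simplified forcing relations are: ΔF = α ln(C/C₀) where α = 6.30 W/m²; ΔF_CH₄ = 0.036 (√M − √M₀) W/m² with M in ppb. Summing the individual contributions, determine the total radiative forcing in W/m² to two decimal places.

ΔF = 2.92 W/m²

CO₂: 6.30 × ln(399/277) = 6.30 × ln(1.44043) = 6.30 × 0.36494 = 2.2991 W/m².
CH₄: 0.036 × (√1903 − √691) = 0.036 × (43.6234 − 26.2869) = 0.036 × 17.3365 = 0.6241 W/m².
Total ΔF = 2.2991 + 0.6241 = 2.9232 W/m².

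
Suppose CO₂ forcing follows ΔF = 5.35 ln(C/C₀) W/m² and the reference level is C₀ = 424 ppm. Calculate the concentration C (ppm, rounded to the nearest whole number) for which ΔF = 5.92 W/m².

C ≈ 1282 ppm

Set 5.35 ln(C/424) = 5.92, so ln(C/424) = 5.92/5.35 = 1.10654.
Then C/424 = e^1.10654 = 3.02388, giving C = 424 × 3.02388 = 1282.13 ppm.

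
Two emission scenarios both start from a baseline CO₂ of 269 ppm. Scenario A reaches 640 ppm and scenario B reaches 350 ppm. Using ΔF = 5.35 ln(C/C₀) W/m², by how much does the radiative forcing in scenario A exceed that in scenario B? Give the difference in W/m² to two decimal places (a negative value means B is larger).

ΔF_A − ΔF_B = 3.23 W/m²

ΔF_A = 5.35 ln(640/269) = 5.35 × 0.86676 = 4.6372 W/m².
ΔF_B = 5.35 ln(350/269) = 5.35 × 0.26322 = 1.4082 W/m².
Difference: 4.6372 − 1.4082 = 3.2290 W/m².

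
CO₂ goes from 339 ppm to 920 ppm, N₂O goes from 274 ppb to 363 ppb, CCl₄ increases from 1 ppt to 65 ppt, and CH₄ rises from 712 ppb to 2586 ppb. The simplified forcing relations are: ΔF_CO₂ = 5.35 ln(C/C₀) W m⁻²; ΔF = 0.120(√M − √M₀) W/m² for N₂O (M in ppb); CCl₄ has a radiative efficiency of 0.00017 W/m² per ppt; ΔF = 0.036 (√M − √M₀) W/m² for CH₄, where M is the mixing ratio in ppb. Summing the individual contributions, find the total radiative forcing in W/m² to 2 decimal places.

ΔF = 6.52 W/m²

CO₂: 5.35 × ln(920/339) = 5.35 × ln(2.71386) = 5.35 × 0.99837 = 5.3413 W/m².
N₂O: 0.120 × (√363 − √274) = 0.120 × (19.0526 − 16.5529) = 0.120 × 2.4997 = 0.3000 W/m².
CCl₄: ΔF = 0.00017 × (65 − 1) = 0.00017 × 64 = 0.0109 W/m².
CH₄: 0.036 × (√2586 − √712) = 0.036 × (50.8527 − 26.6833) = 0.036 × 24.1694 = 0.8701 W/m².
Total ΔF = 5.3413 + 0.3000 + 0.0109 + 0.8701 = 6.5223 W/m².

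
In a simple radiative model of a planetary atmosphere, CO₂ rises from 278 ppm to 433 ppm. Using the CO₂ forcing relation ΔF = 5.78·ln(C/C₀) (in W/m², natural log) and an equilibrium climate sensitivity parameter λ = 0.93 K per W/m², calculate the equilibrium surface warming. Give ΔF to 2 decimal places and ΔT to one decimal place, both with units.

CO₂: 5.78 × ln(433/278) = 5.78 × ln(1.55755) = 5.78 × 0.44311 = 2.5612 W/m².
ΔT = λ ΔF = 0.93 × 2.56 = 2.3808 K.

ΔF = 2.56 W/m²; ΔT = 2.4 K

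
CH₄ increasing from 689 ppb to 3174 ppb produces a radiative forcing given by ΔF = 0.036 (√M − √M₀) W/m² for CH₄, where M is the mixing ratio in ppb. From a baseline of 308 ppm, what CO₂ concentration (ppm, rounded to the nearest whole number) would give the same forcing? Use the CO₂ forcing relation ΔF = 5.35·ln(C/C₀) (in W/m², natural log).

C ≈ 377 ppm

CH₄ forcing: 0.036 × (√3174 − √689) = 0.036 × (56.3383 − 26.2488) = 0.036 × 30.0895 = 1.08322 W/m².
Set 5.35 ln(C/308) = 1.08322: ln(C/308) = 1.08322/5.35 = 0.20247, so C = 308 × e^0.20247 = 308 × 1.22442 = 377.12 ppm.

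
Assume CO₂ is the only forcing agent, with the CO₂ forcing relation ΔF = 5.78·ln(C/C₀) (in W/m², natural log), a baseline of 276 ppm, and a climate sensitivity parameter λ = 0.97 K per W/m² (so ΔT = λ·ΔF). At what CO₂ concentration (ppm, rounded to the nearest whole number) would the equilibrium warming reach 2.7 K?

Required forcing: ΔF = ΔT/λ = 2.7/0.97 = 2.7835 W/m².
Then ln(C/276) = ΔF/5.78 = 2.7835/5.78 = 0.48157.
So C = 276 × e^0.48157 = 276 × 1.61861 = 446.74 ppm.

C ≈ 447 ppm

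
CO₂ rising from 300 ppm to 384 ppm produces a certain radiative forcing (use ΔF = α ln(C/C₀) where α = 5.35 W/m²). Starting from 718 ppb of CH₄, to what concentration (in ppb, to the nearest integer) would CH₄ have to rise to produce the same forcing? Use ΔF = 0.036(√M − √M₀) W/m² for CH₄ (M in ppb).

CO₂ forcing: 5.35 × ln(384/300) = 5.35 × 0.246860 = 1.32070 W/m².
Set 0.036(√M − √718) = 1.32070: √M = 1.32070/0.036 + √718 = 36.6861 + 26.7955 = 63.4816.
M = (63.4816)² = 4029.91 ppb.

M ≈ 4030 ppb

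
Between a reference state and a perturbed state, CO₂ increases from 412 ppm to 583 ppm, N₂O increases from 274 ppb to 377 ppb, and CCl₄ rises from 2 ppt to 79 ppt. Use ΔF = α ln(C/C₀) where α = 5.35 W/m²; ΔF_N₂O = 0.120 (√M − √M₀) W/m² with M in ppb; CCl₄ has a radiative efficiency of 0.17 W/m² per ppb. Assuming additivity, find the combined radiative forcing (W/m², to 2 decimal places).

ΔF = 2.21 W/m²

CO₂: 5.35 × ln(583/412) = 5.35 × ln(1.41505) = 5.35 × 0.34716 = 1.8573 W/m².
N₂O: 0.120 × (√377 − √274) = 0.120 × (19.4165 − 16.5529) = 0.120 × 2.8636 = 0.3436 W/m².
CCl₄: Δ = 79 − 2 = 77 ppt = 0.077 ppb; ΔF = 0.17 × 0.077 = 0.0131 W/m².
Total ΔF = 1.8573 + 0.3436 + 0.0131 = 2.2140 W/m².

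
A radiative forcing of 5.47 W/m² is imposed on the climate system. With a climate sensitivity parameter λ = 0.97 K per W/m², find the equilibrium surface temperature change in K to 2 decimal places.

ΔT = λ ΔF = 0.97 × 5.47 = 5.3059 K.

ΔT = 5.31 K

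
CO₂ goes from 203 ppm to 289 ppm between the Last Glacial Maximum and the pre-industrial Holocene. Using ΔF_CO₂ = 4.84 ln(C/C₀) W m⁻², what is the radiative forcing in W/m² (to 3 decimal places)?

ΔF = 1.710 W/m²

CO₂: 4.84 × ln(289/203) = 4.84 × ln(1.42365) = 4.84 × 0.35322 = 1.7096 W/m².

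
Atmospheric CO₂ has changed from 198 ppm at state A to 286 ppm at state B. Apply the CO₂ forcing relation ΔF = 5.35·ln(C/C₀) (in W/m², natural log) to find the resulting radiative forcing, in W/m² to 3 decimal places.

ΔF = 1.967 W/m²

CO₂: 5.35 × ln(286/198) = 5.35 × ln(1.44444) = 5.35 × 0.36772 = 1.9673 W/m².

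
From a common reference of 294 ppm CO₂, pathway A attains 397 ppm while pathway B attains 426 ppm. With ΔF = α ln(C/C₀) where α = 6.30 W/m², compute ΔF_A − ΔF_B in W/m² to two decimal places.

ΔF_A − ΔF_B = -0.44 W/m²

ΔF_A = 6.30 ln(397/294) = 6.30 × 0.30036 = 1.8923 W/m².
ΔF_B = 6.30 ln(426/294) = 6.30 × 0.37086 = 2.3364 W/m².
Difference: 1.8923 − 2.3364 = -0.4441 W/m².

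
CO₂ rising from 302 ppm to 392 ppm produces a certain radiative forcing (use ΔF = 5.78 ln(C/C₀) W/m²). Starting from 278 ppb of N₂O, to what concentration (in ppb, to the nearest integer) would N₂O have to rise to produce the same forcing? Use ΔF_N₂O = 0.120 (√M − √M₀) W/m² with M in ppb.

M ≈ 855 ppb

CO₂ forcing: 5.78 × ln(392/302) = 5.78 × 0.260835 = 1.50763 W/m².
Set 0.120(√M − √278) = 1.50763: √M = 1.50763/0.120 + √278 = 12.5636 + 16.6733 = 29.2369.
M = (29.2369)² = 854.80 ppb.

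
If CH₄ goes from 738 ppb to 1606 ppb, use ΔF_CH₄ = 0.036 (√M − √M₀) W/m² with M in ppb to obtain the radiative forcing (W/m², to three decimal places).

CH₄: 0.036 × (√1606 − √738) = 0.036 × (40.0749 − 27.1662) = 0.036 × 12.9087 = 0.4647 W/m².

ΔF = 0.465 W/m²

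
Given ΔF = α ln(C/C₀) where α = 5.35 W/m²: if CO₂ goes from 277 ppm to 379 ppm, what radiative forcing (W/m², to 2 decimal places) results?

ΔF = 1.68 W/m²

CO₂: 5.35 × ln(379/277) = 5.35 × ln(1.36823) = 5.35 × 0.31352 = 1.6773 W/m².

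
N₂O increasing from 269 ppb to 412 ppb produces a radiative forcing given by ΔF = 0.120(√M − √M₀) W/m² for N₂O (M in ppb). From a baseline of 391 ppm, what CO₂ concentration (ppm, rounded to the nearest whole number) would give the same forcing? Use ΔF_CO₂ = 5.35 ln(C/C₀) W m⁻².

N₂O forcing: 0.120 × (√412 − √269) = 0.120 × (20.2978 − 16.4012) = 0.120 × 3.8966 = 0.46759 W/m².
Set 5.35 ln(C/391) = 0.46759: ln(C/391) = 0.46759/5.35 = 0.08740, so C = 391 × e^0.08740 = 391 × 1.09133 = 426.71 ppm.

C ≈ 427 ppm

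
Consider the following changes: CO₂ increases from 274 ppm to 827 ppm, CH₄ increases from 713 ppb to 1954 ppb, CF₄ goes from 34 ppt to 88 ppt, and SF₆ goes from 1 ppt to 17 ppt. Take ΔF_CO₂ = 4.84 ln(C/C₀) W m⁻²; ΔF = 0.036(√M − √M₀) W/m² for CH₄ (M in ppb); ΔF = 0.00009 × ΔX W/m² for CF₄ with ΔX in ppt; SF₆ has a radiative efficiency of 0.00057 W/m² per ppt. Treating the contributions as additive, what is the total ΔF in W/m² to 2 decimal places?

ΔF = 5.99 W/m²

CO₂: 4.84 × ln(827/274) = 4.84 × ln(3.01825) = 4.84 × 1.10468 = 5.3467 W/m².
CH₄: 0.036 × (√1954 − √713) = 0.036 × (44.2041 − 26.7021) = 0.036 × 17.5020 = 0.6301 W/m².
CF₄: ΔF = 0.00009 × (88 − 34) = 0.00009 × 54 = 0.0049 W/m².
SF₆: ΔF = 0.00057 × (17 − 1) = 0.00057 × 16 = 0.0091 W/m².
Total ΔF = 5.3467 + 0.6301 + 0.0049 + 0.0091 = 5.9908 W/m².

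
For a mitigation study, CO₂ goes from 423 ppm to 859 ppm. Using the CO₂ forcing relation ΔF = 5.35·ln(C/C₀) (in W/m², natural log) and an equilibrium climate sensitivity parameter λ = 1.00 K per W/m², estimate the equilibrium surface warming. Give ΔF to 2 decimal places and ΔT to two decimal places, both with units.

ΔF = 3.79 W/m²; ΔT = 3.79 K

CO₂: 5.35 × ln(859/423) = 5.35 × ln(2.03073) = 5.35 × 0.70840 = 3.7899 W/m².
ΔT = λ ΔF = 1.00 × 3.79 = 3.7900 K.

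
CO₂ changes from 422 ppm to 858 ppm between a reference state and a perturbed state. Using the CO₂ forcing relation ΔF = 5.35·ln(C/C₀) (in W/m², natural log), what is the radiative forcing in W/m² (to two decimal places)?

ΔF = 3.80 W/m²

CO₂ absorption bands are partially saturated, so forcing scales with the logarithm of the concentration ratio.
CO₂: 5.35 × ln(858/422) = 5.35 × ln(2.03318) = 5.35 × 0.70960 = 3.7964 W/m².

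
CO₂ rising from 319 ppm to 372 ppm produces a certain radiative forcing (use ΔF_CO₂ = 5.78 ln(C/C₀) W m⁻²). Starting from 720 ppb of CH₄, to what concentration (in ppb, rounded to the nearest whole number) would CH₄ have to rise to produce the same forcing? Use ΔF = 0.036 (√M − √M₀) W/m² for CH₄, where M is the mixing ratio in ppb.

CO₂ forcing: 5.78 × ln(372/319) = 5.78 × 0.153703 = 0.88840 W/m².
Set 0.036(√M − √720) = 0.88840: √M = 0.88840/0.036 + √720 = 24.6778 + 26.8328 = 51.5106.
M = (51.5106)² = 2653.34 ppb.

M ≈ 2653 ppb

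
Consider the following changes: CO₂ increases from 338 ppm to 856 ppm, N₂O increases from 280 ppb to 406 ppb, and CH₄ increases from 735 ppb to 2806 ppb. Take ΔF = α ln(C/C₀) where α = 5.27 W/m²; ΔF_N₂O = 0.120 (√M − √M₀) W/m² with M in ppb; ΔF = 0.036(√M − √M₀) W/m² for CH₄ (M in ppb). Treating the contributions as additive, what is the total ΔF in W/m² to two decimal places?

CO₂: 5.27 × ln(856/338) = 5.27 × ln(2.53254) = 5.27 × 0.92922 = 4.8970 W/m².
N₂O: 0.120 × (√406 − √280) = 0.120 × (20.1494 − 16.7332) = 0.120 × 3.4162 = 0.4099 W/m².
CH₄: 0.036 × (√2806 − √735) = 0.036 × (52.9717 − 27.1109) = 0.036 × 25.8608 = 0.9310 W/m².
Total ΔF = 4.8970 + 0.4099 + 0.9310 = 6.2379 W/m².

ΔF = 6.24 W/m²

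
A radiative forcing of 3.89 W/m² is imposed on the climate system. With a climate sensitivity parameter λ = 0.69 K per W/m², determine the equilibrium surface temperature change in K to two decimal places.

ΔT = λ ΔF = 0.69 × 3.89 = 2.6841 K.

ΔT = 2.68 K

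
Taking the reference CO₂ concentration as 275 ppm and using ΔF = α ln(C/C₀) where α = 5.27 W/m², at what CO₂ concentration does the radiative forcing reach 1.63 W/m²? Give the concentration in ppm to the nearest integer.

Set 5.27 ln(C/275) = 1.63, so ln(C/275) = 1.63/5.27 = 0.30930.
Then C/275 = e^0.30930 = 1.36247, giving C = 275 × 1.36247 = 374.68 ppm.

C ≈ 375 ppm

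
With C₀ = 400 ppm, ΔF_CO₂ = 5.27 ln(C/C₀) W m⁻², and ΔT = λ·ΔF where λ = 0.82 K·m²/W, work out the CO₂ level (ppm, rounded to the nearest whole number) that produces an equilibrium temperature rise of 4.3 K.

Required forcing: ΔF = ΔT/λ = 4.3/0.82 = 5.2439 W/m².
Then ln(C/400) = ΔF/5.27 = 5.2439/5.27 = 0.99505.
So C = 400 × e^0.99505 = 400 × 2.70486 = 1081.94 ppm.

C ≈ 1082 ppm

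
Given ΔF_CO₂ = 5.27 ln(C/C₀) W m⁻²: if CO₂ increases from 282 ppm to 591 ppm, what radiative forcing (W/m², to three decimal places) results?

ΔF = 3.899 W/m²

CO₂ absorption bands are partially saturated, so forcing scales with the logarithm of the concentration ratio.
CO₂: 5.27 × ln(591/282) = 5.27 × ln(2.09574) = 5.27 × 0.73991 = 3.8993 W/m².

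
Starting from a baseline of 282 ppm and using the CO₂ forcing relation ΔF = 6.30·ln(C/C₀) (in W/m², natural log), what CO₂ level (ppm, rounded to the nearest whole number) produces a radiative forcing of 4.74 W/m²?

C ≈ 598 ppm

Set 6.30 ln(C/282) = 4.74, so ln(C/282) = 4.74/6.30 = 0.75238.
Then C/282 = e^0.75238 = 2.12204, giving C = 282 × 2.12204 = 598.42 ppm.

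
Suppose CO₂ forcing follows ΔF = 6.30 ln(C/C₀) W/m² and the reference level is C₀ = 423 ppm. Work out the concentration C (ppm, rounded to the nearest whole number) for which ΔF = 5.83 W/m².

Set 6.30 ln(C/423) = 5.83, so ln(C/423) = 5.83/6.30 = 0.92540.
Then C/423 = e^0.92540 = 2.52288, giving C = 423 × 2.52288 = 1067.18 ppm.

C ≈ 1067 ppm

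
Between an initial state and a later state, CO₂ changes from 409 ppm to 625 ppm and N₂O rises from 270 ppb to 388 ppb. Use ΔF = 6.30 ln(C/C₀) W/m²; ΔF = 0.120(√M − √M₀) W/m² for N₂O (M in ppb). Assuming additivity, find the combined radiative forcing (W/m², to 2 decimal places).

ΔF = 3.06 W/m²

CO₂: 6.30 × ln(625/409) = 6.30 × ln(1.52812) = 6.30 × 0.42404 = 2.6715 W/m².
N₂O: 0.120 × (√388 − √270) = 0.120 × (19.6977 − 16.4317) = 0.120 × 3.2660 = 0.3919 W/m².
Total ΔF = 2.6715 + 0.3919 = 3.0634 W/m².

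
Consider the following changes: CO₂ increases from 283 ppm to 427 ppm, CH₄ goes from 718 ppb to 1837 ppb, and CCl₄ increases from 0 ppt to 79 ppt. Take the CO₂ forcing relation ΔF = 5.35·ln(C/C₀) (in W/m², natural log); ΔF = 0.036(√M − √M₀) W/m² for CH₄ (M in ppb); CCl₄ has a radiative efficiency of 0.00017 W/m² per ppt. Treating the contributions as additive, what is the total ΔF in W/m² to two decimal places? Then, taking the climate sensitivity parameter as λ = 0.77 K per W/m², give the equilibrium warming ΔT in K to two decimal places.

CO₂: 5.35 × ln(427/283) = 5.35 × ln(1.50883) = 5.35 × 0.41133 = 2.2006 W/m².
CH₄: 0.036 × (√1837 − √718) = 0.036 × (42.8602 − 26.7955) = 0.036 × 16.0647 = 0.5783 W/m².
CCl₄: ΔF = 0.00017 × (79 − 0) = 0.00017 × 79 = 0.0134 W/m².
Total ΔF = 2.2006 + 0.5783 + 0.0134 = 2.7923 W/m².
ΔT = λ ΔF = 0.77 × 2.79 = 2.1483 K.

ΔF = 2.79 W/m²; ΔT = 2.15 K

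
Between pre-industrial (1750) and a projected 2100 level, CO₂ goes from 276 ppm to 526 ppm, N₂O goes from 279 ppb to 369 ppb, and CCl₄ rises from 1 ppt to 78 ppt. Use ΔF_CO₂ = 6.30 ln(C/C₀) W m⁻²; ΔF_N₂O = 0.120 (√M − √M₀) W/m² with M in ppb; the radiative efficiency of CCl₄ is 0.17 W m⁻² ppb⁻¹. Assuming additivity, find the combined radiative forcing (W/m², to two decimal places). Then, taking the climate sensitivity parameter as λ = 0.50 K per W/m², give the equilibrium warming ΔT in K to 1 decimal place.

ΔF = 4.38 W/m²; ΔT = 2.2 K

CO₂: 6.30 × ln(526/276) = 6.30 × ln(1.90580) = 6.30 × 0.64490 = 4.0629 W/m².
N₂O: 0.120 × (√369 − √279) = 0.120 × (19.2094 − 16.7033) = 0.120 × 2.5061 = 0.3007 W/m².
CCl₄: Δ = 78 − 1 = 77 ppt = 0.077 ppb; ΔF = 0.17 × 0.077 = 0.0131 W/m².
Total ΔF = 4.0629 + 0.3007 + 0.0131 = 4.3767 W/m².
ΔT = λ ΔF = 0.50 × 4.38 = 2.1900 K.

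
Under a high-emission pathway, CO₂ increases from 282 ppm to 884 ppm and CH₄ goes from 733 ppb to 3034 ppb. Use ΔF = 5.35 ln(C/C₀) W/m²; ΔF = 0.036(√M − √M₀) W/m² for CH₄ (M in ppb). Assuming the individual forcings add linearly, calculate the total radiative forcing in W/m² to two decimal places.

CO₂: 5.35 × ln(884/282) = 5.35 × ln(3.13475) = 5.35 × 1.14255 = 6.1126 W/m².
CH₄: 0.036 × (√3034 − √733) = 0.036 × (55.0818 − 27.0740) = 0.036 × 28.0078 = 1.0083 W/m².
Total ΔF = 6.1126 + 1.0083 = 7.1209 W/m².

ΔF = 7.12 W/m²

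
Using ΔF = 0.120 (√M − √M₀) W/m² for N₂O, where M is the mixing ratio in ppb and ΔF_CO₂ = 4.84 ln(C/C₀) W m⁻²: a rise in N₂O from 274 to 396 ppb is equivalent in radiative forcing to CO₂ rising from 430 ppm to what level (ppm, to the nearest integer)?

C ≈ 467 ppm

N₂O forcing: 0.120 × (√396 − √274) = 0.120 × (19.8997 − 16.5529) = 0.120 × 3.3468 = 0.40162 W/m².
Set 4.84 ln(C/430) = 0.40162: ln(C/430) = 0.40162/4.84 = 0.08298, so C = 430 × e^0.08298 = 430 × 1.08652 = 467.20 ppm.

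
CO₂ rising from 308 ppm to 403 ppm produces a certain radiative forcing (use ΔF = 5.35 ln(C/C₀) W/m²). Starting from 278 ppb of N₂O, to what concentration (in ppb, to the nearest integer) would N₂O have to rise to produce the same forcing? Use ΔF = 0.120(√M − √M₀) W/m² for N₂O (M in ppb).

M ≈ 821 ppb

CO₂ forcing: 5.35 × ln(403/308) = 5.35 × 0.268837 = 1.43828 W/m².
Set 0.120(√M − √278) = 1.43828: √M = 1.43828/0.120 + √278 = 11.9857 + 16.6733 = 28.6590.
M = (28.6590)² = 821.34 ppb.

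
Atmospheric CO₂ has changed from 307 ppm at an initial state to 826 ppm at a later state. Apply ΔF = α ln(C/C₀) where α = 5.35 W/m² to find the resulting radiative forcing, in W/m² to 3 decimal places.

CO₂: 5.35 × ln(826/307) = 5.35 × ln(2.69055) = 5.35 × 0.98975 = 5.2952 W/m².

ΔF = 5.295 W/m²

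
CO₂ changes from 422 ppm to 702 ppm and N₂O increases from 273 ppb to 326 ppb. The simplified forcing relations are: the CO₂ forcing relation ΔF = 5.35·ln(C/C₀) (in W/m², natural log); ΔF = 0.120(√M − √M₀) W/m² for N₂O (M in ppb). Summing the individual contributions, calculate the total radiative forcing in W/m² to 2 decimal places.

CO₂: 5.35 × ln(702/422) = 5.35 × ln(1.66351) = 5.35 × 0.50893 = 2.7228 W/m².
N₂O: 0.120 × (√326 − √273) = 0.120 × (18.0555 − 16.5227) = 0.120 × 1.5328 = 0.1839 W/m².
Total ΔF = 2.7228 + 0.1839 = 2.9067 W/m².

ΔF = 2.91 W/m²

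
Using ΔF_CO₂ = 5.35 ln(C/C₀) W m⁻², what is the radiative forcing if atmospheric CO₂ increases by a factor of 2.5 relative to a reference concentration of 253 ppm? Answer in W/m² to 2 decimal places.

ΔF = 4.90 W/m²

Because the forcing depends only on the ratio C/C₀, the initial concentration does not enter.
ΔF = 5.35 × ln(2.5) = 5.35 × 0.91629 = 4.9022 W/m².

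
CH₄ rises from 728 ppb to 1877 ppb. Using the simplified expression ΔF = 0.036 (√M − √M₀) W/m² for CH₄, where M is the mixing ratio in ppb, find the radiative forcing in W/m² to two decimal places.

ΔF = 0.59 W/m²

CH₄: 0.036 × (√1877 − √728) = 0.036 × (43.3244 − 26.9815) = 0.036 × 16.3429 = 0.5883 W/m².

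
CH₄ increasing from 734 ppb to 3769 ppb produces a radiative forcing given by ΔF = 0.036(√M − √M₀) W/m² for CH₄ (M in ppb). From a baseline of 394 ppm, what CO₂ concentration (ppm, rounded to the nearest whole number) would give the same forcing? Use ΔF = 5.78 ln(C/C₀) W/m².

C ≈ 488 ppm

CH₄ forcing: 0.036 × (√3769 − √734) = 0.036 × (61.3922 − 27.0924) = 0.036 × 34.2998 = 1.23479 W/m².
Set 5.78 ln(C/394) = 1.23479: ln(C/394) = 1.23479/5.78 = 0.21363, so C = 394 × e^0.21363 = 394 × 1.23816 = 487.84 ppm.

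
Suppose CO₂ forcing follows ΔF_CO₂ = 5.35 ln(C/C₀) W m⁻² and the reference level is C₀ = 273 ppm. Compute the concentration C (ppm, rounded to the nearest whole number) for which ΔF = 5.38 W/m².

Set 5.35 ln(C/273) = 5.38, so ln(C/273) = 5.38/5.35 = 1.00561.
Then C/273 = e^1.00561 = 2.73357, giving C = 273 × 2.73357 = 746.26 ppm.

C ≈ 746 ppm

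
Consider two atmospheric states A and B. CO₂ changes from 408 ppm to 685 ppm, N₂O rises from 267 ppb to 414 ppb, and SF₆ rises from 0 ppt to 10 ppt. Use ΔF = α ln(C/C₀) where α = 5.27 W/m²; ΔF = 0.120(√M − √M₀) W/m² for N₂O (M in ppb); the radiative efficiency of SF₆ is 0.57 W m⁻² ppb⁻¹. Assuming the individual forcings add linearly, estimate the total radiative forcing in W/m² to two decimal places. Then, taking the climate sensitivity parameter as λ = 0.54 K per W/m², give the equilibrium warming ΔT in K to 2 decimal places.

ΔF = 3.22 W/m²; ΔT = 1.74 K

CO₂: 5.27 × ln(685/408) = 5.27 × ln(1.67892) = 5.27 × 0.51815 = 2.7307 W/m².
N₂O: 0.120 × (√414 − √267) = 0.120 × (20.3470 − 16.3401) = 0.120 × 4.0069 = 0.4808 W/m².
SF₆: Δ = 10 − 0 = 10 ppt = 0.010 ppb; ΔF = 0.57 × 0.010 = 0.0057 W/m².
Total ΔF = 2.7307 + 0.4808 + 0.0057 = 3.2172 W/m².
ΔT = λ ΔF = 0.54 × 3.22 = 1.7388 K.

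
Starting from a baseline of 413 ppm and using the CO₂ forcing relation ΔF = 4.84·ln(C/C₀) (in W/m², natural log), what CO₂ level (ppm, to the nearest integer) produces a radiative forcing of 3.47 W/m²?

Set 4.84 ln(C/413) = 3.47, so ln(C/413) = 3.47/4.84 = 0.71694.
Then C/413 = e^0.71694 = 2.04816, giving C = 413 × 2.04816 = 845.89 ppm.

C ≈ 846 ppm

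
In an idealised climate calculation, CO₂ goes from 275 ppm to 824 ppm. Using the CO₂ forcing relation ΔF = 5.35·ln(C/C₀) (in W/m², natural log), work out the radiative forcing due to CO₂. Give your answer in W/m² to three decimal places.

CO₂: 5.35 × ln(824/275) = 5.35 × ln(2.99636) = 5.35 × 1.09740 = 5.8711 W/m².

ΔF = 5.871 W/m²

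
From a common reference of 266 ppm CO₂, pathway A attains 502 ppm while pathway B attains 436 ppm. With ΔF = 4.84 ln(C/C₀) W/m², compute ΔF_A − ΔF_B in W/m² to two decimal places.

ΔF_A = 4.84 ln(502/266) = 4.84 × 0.63510 = 3.0739 W/m².
ΔF_B = 4.84 ln(436/266) = 4.84 × 0.49415 = 2.3917 W/m².
Difference: 3.0739 − 2.3917 = 0.6822 W/m².

ΔF_A − ΔF_B = 0.68 W/m²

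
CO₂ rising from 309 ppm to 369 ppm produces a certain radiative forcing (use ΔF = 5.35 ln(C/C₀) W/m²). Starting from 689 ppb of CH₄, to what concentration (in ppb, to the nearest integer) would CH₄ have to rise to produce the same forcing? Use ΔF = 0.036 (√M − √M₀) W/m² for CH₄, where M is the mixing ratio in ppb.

M ≈ 2769 ppb

CO₂ forcing: 5.35 × ln(369/309) = 5.35 × 0.177455 = 0.94938 W/m².
Set 0.036(√M − √689) = 0.94938: √M = 0.94938/0.036 + √689 = 26.3717 + 26.2488 = 52.6205.
M = (52.6205)² = 2768.92 ppb.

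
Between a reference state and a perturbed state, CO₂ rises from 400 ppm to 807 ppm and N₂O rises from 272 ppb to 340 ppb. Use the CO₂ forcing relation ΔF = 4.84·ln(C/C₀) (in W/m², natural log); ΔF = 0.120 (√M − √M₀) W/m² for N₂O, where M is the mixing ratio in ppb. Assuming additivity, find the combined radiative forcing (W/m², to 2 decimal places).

ΔF = 3.63 W/m²

CO₂: 4.84 × ln(807/400) = 4.84 × ln(2.01750) = 4.84 × 0.70186 = 3.3970 W/m².
N₂O: 0.120 × (√340 − √272) = 0.120 × (18.4391 − 16.4924) = 0.120 × 1.9467 = 0.2336 W/m².
Total ΔF = 3.3970 + 0.2336 = 3.6306 W/m².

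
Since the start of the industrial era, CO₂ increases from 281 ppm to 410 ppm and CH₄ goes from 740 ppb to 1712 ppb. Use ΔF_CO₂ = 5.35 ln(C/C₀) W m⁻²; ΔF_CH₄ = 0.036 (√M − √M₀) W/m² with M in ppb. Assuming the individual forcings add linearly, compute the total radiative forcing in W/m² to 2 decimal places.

CO₂: 5.35 × ln(410/281) = 5.35 × ln(1.45907) = 5.35 × 0.37780 = 2.0212 W/m².
CH₄: 0.036 × (√1712 − √740) = 0.036 × (41.3763 − 27.2029) = 0.036 × 14.1734 = 0.5102 W/m².
Total ΔF = 2.0212 + 0.5102 = 2.5314 W/m².

ΔF = 2.53 W/m²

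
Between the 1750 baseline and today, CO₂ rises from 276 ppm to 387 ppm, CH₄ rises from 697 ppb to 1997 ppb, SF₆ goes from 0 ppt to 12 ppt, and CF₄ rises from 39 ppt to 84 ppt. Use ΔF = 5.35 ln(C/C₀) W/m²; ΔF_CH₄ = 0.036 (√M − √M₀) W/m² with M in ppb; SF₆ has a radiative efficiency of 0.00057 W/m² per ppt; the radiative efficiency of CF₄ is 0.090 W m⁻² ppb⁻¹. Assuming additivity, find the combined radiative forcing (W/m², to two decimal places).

CO₂: 5.35 × ln(387/276) = 5.35 × ln(1.40217) = 5.35 × 0.33802 = 1.8084 W/m².
CH₄: 0.036 × (√1997 − √697) = 0.036 × (44.6878 − 26.4008) = 0.036 × 18.2870 = 0.6583 W/m².
SF₆: ΔF = 0.00057 × (12 − 0) = 0.00057 × 12 = 0.0068 W/m².
CF₄: Δ = 84 − 39 = 45 ppt = 0.045 ppb; ΔF = 0.090 × 0.045 = 0.0041 W/m².
Total ΔF = 1.8084 + 0.6583 + 0.0068 + 0.0041 = 2.4776 W/m².

ΔF = 2.48 W/m²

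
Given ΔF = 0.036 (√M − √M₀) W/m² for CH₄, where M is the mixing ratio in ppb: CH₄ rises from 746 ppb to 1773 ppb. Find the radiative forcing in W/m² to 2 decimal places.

ΔF = 0.53 W/m²

CH₄: 0.036 × (√1773 − √746) = 0.036 × (42.1070 − 27.3130) = 0.036 × 14.7940 = 0.5326 W/m².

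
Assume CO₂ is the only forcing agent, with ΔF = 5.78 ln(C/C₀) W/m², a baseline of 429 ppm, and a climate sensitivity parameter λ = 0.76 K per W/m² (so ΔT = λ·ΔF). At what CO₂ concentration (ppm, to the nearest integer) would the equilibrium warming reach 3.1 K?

Required forcing: ΔF = ΔT/λ = 3.1/0.76 = 4.0789 W/m².
Then ln(C/429) = ΔF/5.78 = 4.0789/5.78 = 0.70569.
So C = 429 × e^0.70569 = 429 × 2.02524 = 868.83 ppm.

C ≈ 869 ppm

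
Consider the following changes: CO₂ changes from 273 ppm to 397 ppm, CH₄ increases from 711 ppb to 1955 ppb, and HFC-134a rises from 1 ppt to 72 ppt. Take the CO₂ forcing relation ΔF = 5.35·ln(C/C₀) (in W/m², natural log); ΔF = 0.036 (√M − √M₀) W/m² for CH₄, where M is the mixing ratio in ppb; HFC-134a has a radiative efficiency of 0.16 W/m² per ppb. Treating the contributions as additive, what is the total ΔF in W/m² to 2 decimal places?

ΔF = 2.65 W/m²

CO₂: 5.35 × ln(397/273) = 5.35 × ln(1.45421) = 5.35 × 0.37446 = 2.0034 W/m².
CH₄: 0.036 × (√1955 − √711) = 0.036 × (44.2154 − 26.6646) = 0.036 × 17.5508 = 0.6318 W/m².
HFC-134a: Δ = 72 − 1 = 71 ppt = 0.071 ppb; ΔF = 0.16 × 0.071 = 0.0114 W/m².
Total ΔF = 2.0034 + 0.6318 + 0.0114 = 2.6466 W/m².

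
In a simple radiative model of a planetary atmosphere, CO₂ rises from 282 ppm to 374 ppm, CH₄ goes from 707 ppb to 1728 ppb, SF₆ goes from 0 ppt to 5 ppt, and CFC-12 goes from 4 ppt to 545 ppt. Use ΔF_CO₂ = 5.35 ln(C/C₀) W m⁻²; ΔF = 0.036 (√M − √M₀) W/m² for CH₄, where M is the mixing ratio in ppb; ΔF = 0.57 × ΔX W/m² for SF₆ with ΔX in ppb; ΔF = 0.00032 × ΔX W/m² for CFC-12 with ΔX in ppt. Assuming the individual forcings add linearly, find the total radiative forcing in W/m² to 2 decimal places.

ΔF = 2.23 W/m²

CO₂: 5.35 × ln(374/282) = 5.35 × ln(1.32624) = 5.35 × 0.28235 = 1.5106 W/m².
CH₄: 0.036 × (√1728 − √707) = 0.036 × (41.5692 − 26.5895) = 0.036 × 14.9797 = 0.5393 W/m².
SF₆: Δ = 5 − 0 = 5 ppt = 0.005 ppb; ΔF = 0.57 × 0.005 = 0.0029 W/m².
CFC-12: ΔF = 0.00032 × (545 − 4) = 0.00032 × 541 = 0.1731 W/m².
Total ΔF = 1.5106 + 0.5393 + 0.0029 + 0.1731 = 2.2259 W/m².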